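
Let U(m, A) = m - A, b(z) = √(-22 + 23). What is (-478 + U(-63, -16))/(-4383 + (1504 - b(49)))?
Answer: 35/192 ≈ 0.18229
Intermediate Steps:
b(z) = 1 (b(z) = √1 = 1)
(-478 + U(-63, -16))/(-4383 + (1504 - b(49))) = (-478 + (-63 - 1*(-16)))/(-4383 + (1504 - 1*1)) = (-478 + (-63 + 16))/(-4383 + (1504 - 1)) = (-478 - 47)/(-4383 + 1503) = -525/(-2880) = -525*(-1/2880) = 35/192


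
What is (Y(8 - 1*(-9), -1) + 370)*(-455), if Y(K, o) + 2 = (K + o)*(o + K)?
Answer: -283920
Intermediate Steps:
Y(K, o) = -2 + (K + o)**2 (Y(K, o) = -2 + (K + o)*(o + K) = -2 + (K + o)*(K + o) = -2 + (K + o)**2)
(Y(8 - 1*(-9), -1) + 370)*(-455) = ((-2 + ((8 - 1*(-9)) - 1)**2) + 370)*(-455) = ((-2 + ((8 + 9) - 1)**2) + 370)*(-455) = ((-2 + (17 - 1)**2) + 370)*(-455) = ((-2 + 16**2) + 370)*(-455) = ((-2 + 256) + 370)*(-455) = (254 + 370)*(-455) = 624*(-455) = -283920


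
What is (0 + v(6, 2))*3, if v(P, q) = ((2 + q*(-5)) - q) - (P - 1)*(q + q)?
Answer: -90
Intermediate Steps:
v(P, q) = 2 - 6*q - 2*q*(-1 + P) (v(P, q) = ((2 - 5*q) - q) - (-1 + P)*2*q = (2 - 6*q) - 2*q*(-1 + P) = 2 - 6*q - 2*q*(-1 + P))
(0 + v(6, 2))*3 = (0 + (2 - 4*2 - 2*6*2))*3 = (0 + (2 - 8 - 24))*3 = (0 - 30)*3 = -30*3 = -90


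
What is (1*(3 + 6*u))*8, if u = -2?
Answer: -72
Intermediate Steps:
(1*(3 + 6*u))*8 = (1*(3 + 6*(-2)))*8 = (1*(3 - 12))*8 = (1*(-9))*8 = -9*8 = -72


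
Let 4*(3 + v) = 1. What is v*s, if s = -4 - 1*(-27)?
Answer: -253/4 ≈ -63.250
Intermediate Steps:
v = -11/4 (v = -3 + (¼)*1 = -3 + ¼ = -11/4 ≈ -2.7500)
s = 23 (s = -4 + 27 = 23)
v*s = -11/4*23 = -253/4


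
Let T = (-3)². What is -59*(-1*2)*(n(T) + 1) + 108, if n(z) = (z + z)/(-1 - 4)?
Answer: -994/5 ≈ -198.80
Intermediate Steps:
T = 9
n(z) = -2*z/5 (n(z) = (2*z)/(-5) = (2*z)*(-⅕) = -2*z/5)
-59*(-1*2)*(n(T) + 1) + 108 = -59*(-1*2)*(-⅖*9 + 1) + 108 = -(-118)*(-18/5 + 1) + 108 = -(-118)*(-13)/5 + 108 = -59*26/5 + 108 = -1534/5 + 108 = -994/5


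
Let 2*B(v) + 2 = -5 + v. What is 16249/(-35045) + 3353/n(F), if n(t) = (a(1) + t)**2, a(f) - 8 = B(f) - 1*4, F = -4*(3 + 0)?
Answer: 115539756/4240445 ≈ 27.247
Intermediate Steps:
F = -12 (F = -4*3 = -12)
B(v) = -7/2 + v/2 (B(v) = -1 + (-5 + v)/2 = -1 + (-5/2 + v/2) = -7/2 + v/2)
a(f) = 1/2 + f/2 (a(f) = 8 + ((-7/2 + f/2) - 1*4) = 8 + ((-7/2 + f/2) - 4) = 8 + (-15/2 + f/2) = 1/2 + f/2)
n(t) = (1 + t)**2 (n(t) = ((1/2 + (1/2)*1) + t)**2 = ((1/2 + 1/2) + t)**2 = (1 + t)**2)
16249/(-35045) + 3353/n(F) = 16249/(-35045) + 3353/((1 - 12)**2) = 16249*(-1/35045) + 3353/((-11)**2) = -16249/35045 + 3353/121 = 115539756/4240445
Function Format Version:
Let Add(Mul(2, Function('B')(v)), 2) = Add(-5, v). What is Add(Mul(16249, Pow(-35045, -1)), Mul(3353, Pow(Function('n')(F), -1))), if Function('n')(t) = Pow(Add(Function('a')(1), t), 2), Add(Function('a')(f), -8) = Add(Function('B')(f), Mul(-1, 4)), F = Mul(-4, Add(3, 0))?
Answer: Rational(115539756, 4240445) ≈ 27.247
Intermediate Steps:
F = -12 (F = Mul(-4, 3) = -12)
Function('B')(v) = Add(Rational(-7, 2), Mul(Rational(1, 2), v)) (Function('B')(v) = Add(-1, Mul(Rational(1, 2), Add(-5, v))) = Add(-1, Add(Rational(-5, 2), Mul(Rational(1, 2), v))) = Add(Rational(-7, 2), Mul(Rational(1, 2), v)))
Function('a')(f) = Add(Rational(1, 2), Mul(Rational(1, 2), f)) (Function('a')(f) = Add(8, Add(Add(Rational(-7, 2), Mul(Rational(1, 2), f)), Mul(-1, 4))) = Add(8, Add(Add(Rational(-7, 2), Mul(Rational(1, 2), f)), -4)) = Add(8, Add(Rational(-15, 2), Mul(Rational(1, 2), f))) = Add(Rational(1, 2), Mul(Rational(1, 2), f)))
Function('n')(t) = Pow(Add(1, t), 2) (Function('n')(t) = Pow(Add(Add(Rational(1, 2), Mul(Rational(1, 2), 1)), t), 2) = Pow(Add(Add(Rational(1, 2), Rational(1, 2)), t), 2) = Pow(Add(1, t), 2))
Add(Mul(16249, Pow(-35045, -1)), Mul(3353, Pow(Function('n')(F), -1))) = Add(Mul(16249, Pow(-35045, -1)), Mul(3353, Pow(Pow(Add(1, -12), 2), -1))) = Add(Mul(16249, Rational(-1, 35045)), Mul(3353, Pow(Pow(-11, 2), -1))) = Add(Rational(-16249, 35045), Mul(3353, Pow(121, -1))) = Add(Rational(-16249, 35045), Mul(3353, Rational(1, 121))) = Add(Rational(-16249, 35045), Rational(3353, 121)) = Rational(115539756, 4240445)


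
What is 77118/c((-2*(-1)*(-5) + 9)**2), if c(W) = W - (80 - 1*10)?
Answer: -25706/23 ≈ -1117.7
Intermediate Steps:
c(W) = -70 + W (c(W) = W - (80 - 10) = W - 1*70 = W - 70 = -70 + W)
77118/c((-2*(-1)*(-5) + 9)**2) = 77118/(-70 + (-2*(-1)*(-5) + 9)**2) = 77118/(-70 + (2*(-5) + 9)**2) = 77118/(-70 + (-10 + 9)**2) = 77118/(-70 + (-1)**2) = 77118/(-70 + 1) = 77118/(-69) = 77118*(-1/69) = -25706/23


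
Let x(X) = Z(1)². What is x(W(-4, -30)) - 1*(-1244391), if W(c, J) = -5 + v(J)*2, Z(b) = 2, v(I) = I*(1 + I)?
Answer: 1244395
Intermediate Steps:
W(c, J) = -5 + 2*J*(1 + J) (W(c, J) = -5 + (J*(1 + J))*2 = -5 + 2*J*(1 + J))
x(X) = 4 (x(X) = 2² = 4)
x(W(-4, -30)) - 1*(-1244391) = 4 - 1*(-1244391) = 4 + 1244391 = 1244395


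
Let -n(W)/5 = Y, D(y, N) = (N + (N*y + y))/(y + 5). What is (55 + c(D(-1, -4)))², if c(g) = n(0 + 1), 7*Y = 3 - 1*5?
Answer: 156025/49 ≈ 3184.2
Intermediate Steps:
Y = -2/7 (Y = (3 - 1*5)/7 = (3 - 5)/7 = (⅐)*(-2) = -2/7 ≈ -0.28571)
D(y, N) = (N + y + N*y)/(5 + y) (D(y, N) = (N + (y + N*y))/(5 + y) = (N + y + N*y)/(5 + y))
n(W) = 10/7 (n(W) = -5*(-2/7) = 10/7)
c(g) = 10/7
(55 + c(D(-1, -4)))² = (55 + 10/7)² = (395/7)² = 156025/49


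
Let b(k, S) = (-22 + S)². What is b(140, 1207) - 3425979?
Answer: -2021754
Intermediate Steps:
b(140, 1207) - 3425979 = (-22 + 1207)² - 3425979 = 1185² - 3425979 = 1404225 - 3425979 = -2021754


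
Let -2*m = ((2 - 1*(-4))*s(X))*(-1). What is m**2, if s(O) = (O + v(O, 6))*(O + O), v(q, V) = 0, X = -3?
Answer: 2916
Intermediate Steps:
s(O) = 2*O**2 (s(O) = (O + 0)*(O + O) = O*(2*O) = 2*O**2)
m = 54 (m = -(2 - 1*(-4))*(2*(-3)**2)*(-1)/2 = -(2 + 4)*(2*9)*(-1)/2 = -6*18*(-1)/2 = -54*(-1) = -1/2*(-108) = 54)
m**2 = 54**2 = 2916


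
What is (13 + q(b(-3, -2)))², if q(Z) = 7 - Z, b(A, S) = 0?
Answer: 400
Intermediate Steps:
(13 + q(b(-3, -2)))² = (13 + (7 - 1*0))² = (13 + (7 + 0))² = (13 + 7)² = 20² = 400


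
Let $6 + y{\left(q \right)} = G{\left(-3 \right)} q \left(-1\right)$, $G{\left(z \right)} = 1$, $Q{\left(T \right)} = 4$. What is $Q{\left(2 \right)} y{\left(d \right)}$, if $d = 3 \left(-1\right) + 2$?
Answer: $-20$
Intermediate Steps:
$d = -1$ ($d = -3 + 2 = -1$)
$y{\left(q \right)} = -6 - q$ ($y{\left(q \right)} = -6 + 1 q \left(-1\right) = -6 + q \left(-1\right) = -6 - q$)
$Q{\left(2 \right)} y{\left(d \right)} = 4 \left(-6 - -1\right) = 4 \left(-6 + 1\right) = 4 \left(-5\right) = -20$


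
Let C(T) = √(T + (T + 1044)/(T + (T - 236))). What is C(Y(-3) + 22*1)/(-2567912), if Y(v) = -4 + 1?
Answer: -√59378/169482192 ≈ -1.4378e-6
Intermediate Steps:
Y(v) = -3
C(T) = √(T + (1044 + T)/(-236 + 2*T)) (C(T) = √(T + (1044 + T)/(T + (-236 + T))) = √(T + (1044 + T)/(-236 + 2*T)))
C(Y(-3) + 22*1)/(-2567912) = (√2*√((1044 + (-3 + 22*1) + 2*(-3 + 22*1)*(-118 + (-3 + 22*1)))/(-118 + (-3 + 22*1)))/2)/(-2567912) = (√2*√((1044 + (-3 + 22) + 2*(-3 + 22)*(-118 + (-3 + 22)))/(-118 + (-3 + 22)))/2)*(-1/2567912) = (√2*√((1044 + 19 + 2*19*(-118 + 19))/(-118 + 19))/2)*(-1/2567912) = (√2*√((1044 + 19 + 2*19*(-99))/(-99))/2)*(-1/2567912) = (√2*√(-(1044 + 19 - 3762)/99)/2)*(-1/2567912) = (√2*√(-1/99*(-2699))/2)*(-1/2567912) = (√2*√(2699/99)/2)*(-1/2567912) = (√2*(√29689/33)/2)*(-1/2567912) = (√59378/66)*(-1/2567912) = -√59378/169482192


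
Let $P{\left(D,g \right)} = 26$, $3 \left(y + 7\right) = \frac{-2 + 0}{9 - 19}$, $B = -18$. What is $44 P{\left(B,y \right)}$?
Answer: $1144$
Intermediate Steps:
$y = - \frac{104}{15}$ ($y = -7 + \frac{\left(-2 + 0\right) \frac{1}{9 - 19}}{3} = -7 + \frac{\left(-2\right) \frac{1}{-10}}{3} = -7 + \frac{\left(-2\right) \left(- \frac{1}{10}\right)}{3} = -7 + \frac{1}{3} \cdot \frac{1}{5} = -7 + \frac{1}{15} = - \frac{104}{15} \approx -6.9333$)
$44 P{\left(B,y \right)} = 44 \cdot 26 = 1144$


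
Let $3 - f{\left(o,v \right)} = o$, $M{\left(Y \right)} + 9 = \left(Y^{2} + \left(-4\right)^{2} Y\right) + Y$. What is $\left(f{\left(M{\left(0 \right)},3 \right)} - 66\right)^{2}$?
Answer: $2916$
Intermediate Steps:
$M{\left(Y \right)} = -9 + Y^{2} + 17 Y$ ($M{\left(Y \right)} = -9 + \left(\left(Y^{2} + \left(-4\right)^{2} Y\right) + Y\right) = -9 + \left(\left(Y^{2} + 16 Y\right) + Y\right) = -9 + \left(Y^{2} + 17 Y\right) = -9 + Y^{2} + 17 Y$)
$f{\left(o,v \right)} = 3 - o$
$\left(f{\left(M{\left(0 \right)},3 \right)} - 66\right)^{2} = \left(\left(3 - \left(-9 + 0^{2} + 17 \cdot 0\right)\right) - 66\right)^{2} = \left(\left(3 - \left(-9 + 0 + 0\right)\right) - 66\right)^{2} = \left(\left(3 - -9\right) - 66\right)^{2} = \left(\left(3 + 9\right) - 66\right)^{2} = \left(12 - 66\right)^{2} = \left(-54\right)^{2} = 2916$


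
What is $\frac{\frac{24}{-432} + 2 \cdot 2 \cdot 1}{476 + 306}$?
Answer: $\frac{71}{14076} \approx 0.005044$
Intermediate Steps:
$\frac{\frac{24}{-432} + 2 \cdot 2 \cdot 1}{476 + 306} = \frac{24 \left(- \frac{1}{432}\right) + 4 \cdot 1}{782} = \left(- \frac{1}{18} + 4\right) \frac{1}{782} = \frac{71}{18} \cdot \frac{1}{782} = \frac{71}{14076}$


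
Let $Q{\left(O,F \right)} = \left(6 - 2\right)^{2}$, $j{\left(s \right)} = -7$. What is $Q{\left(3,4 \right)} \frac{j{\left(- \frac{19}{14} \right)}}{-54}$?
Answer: $\frac{56}{27} \approx 2.0741$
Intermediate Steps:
$Q{\left(O,F \right)} = 16$ ($Q{\left(O,F \right)} = 4^{2} = 16$)
$Q{\left(3,4 \right)} \frac{j{\left(- \frac{19}{14} \right)}}{-54} = 16 \left(- \frac{7}{-54}\right) = 16 \left(\left(-7\right) \left(- \frac{1}{54}\right)\right) = 16 \cdot \frac{7}{54} = \frac{56}{27}$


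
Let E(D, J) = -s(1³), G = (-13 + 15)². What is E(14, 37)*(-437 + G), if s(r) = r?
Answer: 433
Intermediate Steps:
G = 4 (G = 2² = 4)
E(D, J) = -1 (E(D, J) = -1*1³ = -1*1 = -1)
E(14, 37)*(-437 + G) = -(-437 + 4) = -1*(-433) = 433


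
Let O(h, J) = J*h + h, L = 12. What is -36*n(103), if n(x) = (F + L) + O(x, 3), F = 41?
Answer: -16740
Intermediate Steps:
O(h, J) = h + J*h
n(x) = 53 + 4*x (n(x) = (41 + 12) + x*(1 + 3) = 53 + x*4 = 53 + 4*x)
-36*n(103) = -36*(53 + 4*103) = -36*(53 + 412) = -36*465 = -16740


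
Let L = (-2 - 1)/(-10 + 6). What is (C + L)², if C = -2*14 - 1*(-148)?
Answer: 233289/16 ≈ 14581.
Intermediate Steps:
C = 120 (C = -28 + 148 = 120)
L = ¾ (L = -3/(-4) = -3*(-¼) = ¾ ≈ 0.75000)
(C + L)² = (120 + ¾)² = (483/4)² = 233289/16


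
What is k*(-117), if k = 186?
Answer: -21762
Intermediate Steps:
k*(-117) = 186*(-117) = -21762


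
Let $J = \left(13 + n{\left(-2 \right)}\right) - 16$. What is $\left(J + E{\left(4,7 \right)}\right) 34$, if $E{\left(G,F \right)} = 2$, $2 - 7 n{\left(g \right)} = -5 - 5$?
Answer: $\frac{170}{7} \approx 24.286$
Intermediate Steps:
$n{\left(g \right)} = \frac{12}{7}$ ($n{\left(g \right)} = \frac{2}{7} - \frac{-5 - 5}{7} = \frac{2}{7} - - \frac{10}{7} = \frac{2}{7} + \frac{10}{7} = \frac{12}{7}$)
$J = - \frac{9}{7}$ ($J = \left(13 + \frac{12}{7}\right) - 16 = \frac{103}{7} - 16 = - \frac{9}{7} \approx -1.2857$)
$\left(J + E{\left(4,7 \right)}\right) 34 = \left(- \frac{9}{7} + 2\right) 34 = \frac{5}{7} \cdot 34 = \frac{170}{7}$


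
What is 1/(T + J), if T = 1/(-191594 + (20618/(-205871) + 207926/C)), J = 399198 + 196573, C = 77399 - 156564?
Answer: 3122600861685226/1860355037950771001531 ≈ 1.6785e-6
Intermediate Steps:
C = -79165
J = 595771
T = -16297777715/3122600861685226 (T = 1/(-191594 + (20618/(-205871) + 207926/(-79165))) = 1/(-191594 + (20618*(-1/205871) + 207926*(-1/79165))) = 1/(-191594 + (-20618/205871 - 207926/79165)) = 1/(-191594 - 44438157516/16297777715) = 1/(-3122600861685226/16297777715) = -16297777715/3122600861685226 ≈ -5.2193e-6)
1/(T + J) = 1/(-16297777715/3122600861685226 + 595771) = 1/(1860355037950771001531/3122600861685226) = 3122600861685226/1860355037950771001531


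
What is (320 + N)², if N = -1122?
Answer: 643204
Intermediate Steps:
(320 + N)² = (320 - 1122)² = (-802)² = 643204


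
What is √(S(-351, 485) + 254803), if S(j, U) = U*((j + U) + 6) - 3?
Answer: 10*√3227 ≈ 568.07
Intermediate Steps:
S(j, U) = -3 + U*(6 + U + j) (S(j, U) = U*((U + j) + 6) - 3 = U*(6 + U + j) - 3 = -3 + U*(6 + U + j))
√(S(-351, 485) + 254803) = √((-3 + 485² + 6*485 + 485*(-351)) + 254803) = √((-3 + 235225 + 2910 - 170235) + 254803) = √(67897 + 254803) = √322700 = 10*√3227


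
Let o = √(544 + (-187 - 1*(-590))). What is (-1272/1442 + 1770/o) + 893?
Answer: 643217/721 + 1770*√947/947 ≈ 949.63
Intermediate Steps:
o = √947 (o = √(544 + (-187 + 590)) = √(544 + 403) = √947 ≈ 30.773)
(-1272/1442 + 1770/o) + 893 = (-1272/1442 + 1770/(√947)) + 893 = (-1272*1/1442 + 1770*(√947/947)) + 893 = (-636/721 + 1770*√947/947) + 893 = 643217/721 + 1770*√947/947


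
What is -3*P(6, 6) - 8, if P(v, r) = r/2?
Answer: -17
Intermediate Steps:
P(v, r) = r/2 (P(v, r) = r*(½) = r/2)
-3*P(6, 6) - 8 = -3*6/2 - 8 = -3*3 - 8 = -9 - 8 = -17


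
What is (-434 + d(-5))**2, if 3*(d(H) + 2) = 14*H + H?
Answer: 212521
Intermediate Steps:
d(H) = -2 + 5*H (d(H) = -2 + (14*H + H)/3 = -2 + (15*H)/3 = -2 + 5*H)
(-434 + d(-5))**2 = (-434 + (-2 + 5*(-5)))**2 = (-434 + (-2 - 25))**2 = (-434 - 27)**2 = (-461)**2 = 212521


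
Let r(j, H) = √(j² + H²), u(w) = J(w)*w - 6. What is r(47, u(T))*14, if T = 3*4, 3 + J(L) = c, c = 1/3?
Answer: 14*√3653 ≈ 846.16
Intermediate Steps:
c = ⅓ (c = 1*(⅓) = ⅓ ≈ 0.33333)
J(L) = -8/3 (J(L) = -3 + ⅓ = -8/3)
T = 12
u(w) = -6 - 8*w/3 (u(w) = -8*w/3 - 6 = -6 - 8*w/3)
r(j, H) = √(H² + j²)
r(47, u(T))*14 = √((-6 - 8/3*12)² + 47²)*14 = √((-6 - 32)² + 2209)*14 = √((-38)² + 2209)*14 = √(1444 + 2209)*14 = √3653*14 = 14*√3653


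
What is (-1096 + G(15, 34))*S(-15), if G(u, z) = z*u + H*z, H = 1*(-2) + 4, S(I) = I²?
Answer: -116550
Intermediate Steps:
H = 2 (H = -2 + 4 = 2)
G(u, z) = 2*z + u*z (G(u, z) = z*u + 2*z = u*z + 2*z = 2*z + u*z)
(-1096 + G(15, 34))*S(-15) = (-1096 + 34*(2 + 15))*(-15)² = (-1096 + 34*17)*225 = (-1096 + 578)*225 = -518*225 = -116550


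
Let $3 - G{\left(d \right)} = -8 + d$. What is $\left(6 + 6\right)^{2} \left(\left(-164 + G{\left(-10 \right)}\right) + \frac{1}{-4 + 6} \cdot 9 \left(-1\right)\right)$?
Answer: $-21240$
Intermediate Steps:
$G{\left(d \right)} = 11 - d$ ($G{\left(d \right)} = 3 - \left(-8 + d\right) = 11 - d$)
$\left(6 + 6\right)^{2} \left(\left(-164 + G{\left(-10 \right)}\right) + \frac{1}{-4 + 6} \cdot 9 \left(-1\right)\right) = \left(6 + 6\right)^{2} \left(\left(-164 + \left(11 - -10\right)\right) + \frac{1}{-4 + 6} \cdot 9 \left(-1\right)\right) = 12^{2} \left(\left(-164 + \left(11 + 10\right)\right) + \frac{1}{2} \cdot 9 \left(-1\right)\right) = 144 \left(\left(-164 + 21\right) + \frac{1}{2} \cdot 9 \left(-1\right)\right) = 144 \left(-143 + \frac{9}{2} \left(-1\right)\right) = 144 \left(-143 - \frac{9}{2}\right) = 144 \left(- \frac{295}{2}\right) = -21240$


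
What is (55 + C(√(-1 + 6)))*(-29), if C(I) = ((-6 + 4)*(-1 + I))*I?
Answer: -1305 - 58*√5 ≈ -1434.7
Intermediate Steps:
C(I) = I*(2 - 2*I) (C(I) = (-2*(-1 + I))*I = (2 - 2*I)*I = I*(2 - 2*I))
(55 + C(√(-1 + 6)))*(-29) = (55 + 2*√(-1 + 6)*(1 - √(-1 + 6)))*(-29) = (55 + 2*√5*(1 - √5))*(-29) = -1595 - 58*√5*(1 - √5)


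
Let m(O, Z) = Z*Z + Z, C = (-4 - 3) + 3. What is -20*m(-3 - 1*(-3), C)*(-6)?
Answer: 1440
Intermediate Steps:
C = -4 (C = -7 + 3 = -4)
m(O, Z) = Z + Z² (m(O, Z) = Z² + Z = Z + Z²)
-20*m(-3 - 1*(-3), C)*(-6) = -(-80)*(1 - 4)*(-6) = -(-80)*(-3)*(-6) = -20*12*(-6) = -240*(-6) = 1440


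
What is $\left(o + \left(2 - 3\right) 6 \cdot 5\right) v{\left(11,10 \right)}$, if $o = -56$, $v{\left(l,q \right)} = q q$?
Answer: $-8600$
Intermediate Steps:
$v{\left(l,q \right)} = q^{2}$
$\left(o + \left(2 - 3\right) 6 \cdot 5\right) v{\left(11,10 \right)} = \left(-56 + \left(2 - 3\right) 6 \cdot 5\right) 10^{2} = \left(-56 - 30\right) 100 = \left(-86\right) 100 = -8600$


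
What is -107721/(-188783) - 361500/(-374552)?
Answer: 27148042623/17677262554 ≈ 1.5358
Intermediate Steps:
-107721/(-188783) - 361500/(-374552) = -107721*(-1/188783) - 361500*(-1/374552) = 107721/188783 + 90375/93638 = 27148042623/17677262554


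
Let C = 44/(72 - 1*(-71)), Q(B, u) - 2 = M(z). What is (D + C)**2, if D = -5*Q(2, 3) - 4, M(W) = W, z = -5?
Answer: 21609/169 ≈ 127.86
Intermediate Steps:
Q(B, u) = -3 (Q(B, u) = 2 - 5 = -3)
C = 4/13 (C = 44/(72 + 71) = 44/143 = 44*(1/143) = 4/13 ≈ 0.30769)
D = 11 (D = -5*(-3) - 4 = 15 - 4 = 11)
(D + C)**2 = (11 + 4/13)**2 = (147/13)**2 = 21609/169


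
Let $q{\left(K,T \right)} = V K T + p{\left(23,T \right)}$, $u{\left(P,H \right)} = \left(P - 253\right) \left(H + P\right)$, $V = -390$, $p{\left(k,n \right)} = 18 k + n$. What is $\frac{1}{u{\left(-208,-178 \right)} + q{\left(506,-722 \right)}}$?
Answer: $\frac{1}{142657118} \approx 7.0098 \cdot 10^{-9}$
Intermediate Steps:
$p{\left(k,n \right)} = n + 18 k$
$u{\left(P,H \right)} = \left(-253 + P\right) \left(H + P\right)$
$q{\left(K,T \right)} = 414 + T - 390 K T$ ($q{\left(K,T \right)} = - 390 K T + \left(T + 18 \cdot 23\right) = - 390 K T + \left(T + 414\right) = - 390 K T + \left(414 + T\right) = 414 + T - 390 K T$)
$\frac{1}{u{\left(-208,-178 \right)} + q{\left(506,-722 \right)}} = \frac{1}{\left(\left(-208\right)^{2} - -45034 - -52624 - -37024\right) - \left(308 - 142479480\right)} = \frac{1}{\left(43264 + 45034 + 52624 + 37024\right) + \left(414 - 722 + 142479480\right)} = \frac{1}{177946 + 142479172} = \frac{1}{142657118}$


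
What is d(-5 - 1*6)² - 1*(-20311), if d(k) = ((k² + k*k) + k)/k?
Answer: 20752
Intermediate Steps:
d(k) = (k + 2*k²)/k (d(k) = ((k² + k²) + k)/k = (2*k² + k)/k = (k + 2*k²)/k)
d(-5 - 1*6)² - 1*(-20311) = (1 + 2*(-5 - 1*6))² - 1*(-20311) = (1 + 2*(-5 - 6))² + 20311 = (1 + 2*(-11))² + 20311 = (1 - 22)² + 20311 = (-21)² + 20311 = 441 + 20311 = 20752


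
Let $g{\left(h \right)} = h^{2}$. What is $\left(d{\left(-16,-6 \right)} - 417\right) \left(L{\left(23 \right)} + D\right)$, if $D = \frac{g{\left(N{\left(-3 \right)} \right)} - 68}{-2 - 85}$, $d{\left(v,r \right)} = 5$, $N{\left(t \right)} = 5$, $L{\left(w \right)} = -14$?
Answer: $\frac{484100}{87} \approx 5564.4$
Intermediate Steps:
$D = \frac{43}{87}$ ($D = \frac{5^{2} - 68}{-2 - 85} = \frac{25 - 68}{-87} = \left(-43\right) \left(- \frac{1}{87}\right) = \frac{43}{87} \approx 0.49425$)
$\left(d{\left(-16,-6 \right)} - 417\right) \left(L{\left(23 \right)} + D\right) = \left(5 - 417\right) \left(-14 + \frac{43}{87}\right) = \left(-412\right) \left(- \frac{1175}{87}\right) = \frac{484100}{87}$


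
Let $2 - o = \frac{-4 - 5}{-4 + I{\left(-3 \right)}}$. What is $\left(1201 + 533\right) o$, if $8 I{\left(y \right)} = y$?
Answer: $- \frac{3468}{35} \approx -99.086$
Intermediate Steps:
$I{\left(y \right)} = \frac{y}{8}$
$o = - \frac{2}{35}$ ($o = 2 - \frac{-4 - 5}{-4 + \frac{1}{8} \left(-3\right)} = 2 - - \frac{9}{-4 - \frac{3}{8}} = 2 - - \frac{9}{- \frac{35}{8}} = 2 - \left(-9\right) \left(- \frac{8}{35}\right) = 2 - \frac{72}{35} = - \frac{2}{35} \approx -0.057143$)
$\left(1201 + 533\right) o = \left(1201 + 533\right) \left(- \frac{2}{35}\right) = 1734 \left(- \frac{2}{35}\right) = - \frac{3468}{35}$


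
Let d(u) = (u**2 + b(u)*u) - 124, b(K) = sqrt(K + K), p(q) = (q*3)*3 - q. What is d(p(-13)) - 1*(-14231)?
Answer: 24923 - 416*I*sqrt(13) ≈ 24923.0 - 1499.9*I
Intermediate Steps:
p(q) = 8*q (p(q) = (3*q)*3 - q = 9*q - q = 8*q)
b(K) = sqrt(2)*sqrt(K) (b(K) = sqrt(2*K) = sqrt(2)*sqrt(K))
d(u) = -124 + u**2 + sqrt(2)*u**(3/2) (d(u) = (u**2 + (sqrt(2)*sqrt(u))*u) - 124 = (u**2 + sqrt(2)*u**(3/2)) - 124 = -124 + u**2 + sqrt(2)*u**(3/2))
d(p(-13)) - 1*(-14231) = (-124 + (8*(-13))**2 + sqrt(2)*(8*(-13))**(3/2)) - 1*(-14231) = (-124 + (-104)**2 + sqrt(2)*(-104)**(3/2)) + 14231 = (-124 + 10816 + sqrt(2)*(-208*I*sqrt(26))) + 14231 = (-124 + 10816 - 416*I*sqrt(13)) + 14231 = (10692 - 416*I*sqrt(13)) + 14231 = 24923 - 416*I*sqrt(13)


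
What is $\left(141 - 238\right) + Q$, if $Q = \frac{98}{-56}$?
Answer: $- \frac{395}{4} \approx -98.75$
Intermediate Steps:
$Q = - \frac{7}{4}$ ($Q = 98 \left(- \frac{1}{56}\right) = - \frac{7}{4} \approx -1.75$)
$\left(141 - 238\right) + Q = \left(141 - 238\right) - \frac{7}{4} = -97 - \frac{7}{4} = - \frac{395}{4}$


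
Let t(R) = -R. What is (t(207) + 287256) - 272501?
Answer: 14548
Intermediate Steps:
(t(207) + 287256) - 272501 = (-1*207 + 287256) - 272501 = (-207 + 287256) - 272501 = 287049 - 272501 = 14548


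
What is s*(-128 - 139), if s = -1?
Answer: 267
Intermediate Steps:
s*(-128 - 139) = -(-128 - 139) = -1*(-267) = 267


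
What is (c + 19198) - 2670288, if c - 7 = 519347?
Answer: -2131736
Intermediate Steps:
c = 519354 (c = 7 + 519347 = 519354)
(c + 19198) - 2670288 = (519354 + 19198) - 2670288 = 538552 - 2670288 = -2131736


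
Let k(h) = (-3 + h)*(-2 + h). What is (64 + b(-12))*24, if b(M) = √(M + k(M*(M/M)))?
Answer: 1536 + 72*√22 ≈ 1873.7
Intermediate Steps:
b(M) = √(6 + M² - 4*M) (b(M) = √(M + (6 + (M*(M/M))² - 5*M*M/M)) = √(M + (6 + (M*1)² - 5*M)) = √(M + (6 + M² - 5*M)) = √(6 + M² - 4*M))
(64 + b(-12))*24 = (64 + √(6 + (-12)² - 4*(-12)))*24 = (64 + √(6 + 144 + 48))*24 = (64 + √198)*24 = (64 + 3*√22)*24 = 1536 + 72*√22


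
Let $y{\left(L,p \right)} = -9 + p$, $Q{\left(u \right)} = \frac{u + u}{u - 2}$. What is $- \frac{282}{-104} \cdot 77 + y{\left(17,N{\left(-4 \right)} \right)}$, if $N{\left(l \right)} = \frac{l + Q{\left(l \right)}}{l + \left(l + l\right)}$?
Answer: $\frac{93605}{468} \approx 200.01$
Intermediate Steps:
$Q{\left(u \right)} = \frac{2 u}{-2 + u}$
$N{\left(l \right)} = \frac{l + \frac{2 l}{-2 + l}}{3 l}$ ($N{\left(l \right)} = \frac{l + \frac{2 l}{-2 + l}}{l + \left(l + l\right)} = \frac{l + \frac{2 l}{-2 + l}}{l + 2 l} = \frac{l + \frac{2 l}{-2 + l}}{3 l}$)
$- \frac{282}{-104} \cdot 77 + y{\left(17,N{\left(-4 \right)} \right)} = - \frac{282}{-104} \cdot 77 - \left(9 + \frac{4}{3 \left(-2 - 4\right)}\right) = \left(-282\right) \left(- \frac{1}{104}\right) 77 - \left(9 + \frac{4}{3 \left(-6\right)}\right) = \frac{141}{52} \cdot 77 - \left(9 + \frac{4}{3} \left(- \frac{1}{6}\right)\right) = \frac{10857}{52} + \left(-9 + \frac{2}{9}\right) = \frac{10857}{52} - \frac{79}{9} = \frac{93605}{468}$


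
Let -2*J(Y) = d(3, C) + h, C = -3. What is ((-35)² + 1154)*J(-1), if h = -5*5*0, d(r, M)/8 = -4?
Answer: 38064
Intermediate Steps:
d(r, M) = -32 (d(r, M) = 8*(-4) = -32)
h = 0 (h = -25*0 = 0)
J(Y) = 16 (J(Y) = -(-32 + 0)/2 = -½*(-32) = 16)
((-35)² + 1154)*J(-1) = ((-35)² + 1154)*16 = (1225 + 1154)*16 = 2379*16 = 38064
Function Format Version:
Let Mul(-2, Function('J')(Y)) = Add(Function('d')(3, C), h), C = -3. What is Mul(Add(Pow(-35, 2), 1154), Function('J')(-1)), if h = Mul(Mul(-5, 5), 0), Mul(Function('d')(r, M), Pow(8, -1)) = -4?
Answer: 38064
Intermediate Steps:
Function('d')(r, M) = -32 (Function('d')(r, M) = Mul(8, -4) = -32)
h = 0 (h = Mul(-25, 0) = 0)
Function('J')(Y) = 16 (Function('J')(Y) = Mul(Rational(-1, 2), Add(-32, 0)) = Mul(Rational(-1, 2), -32) = 16)
Mul(Add(Pow(-35, 2), 1154), Function('J')(-1)) = Mul(Add(Pow(-35, 2), 1154), 16) = Mul(Add(1225, 1154), 16) = Mul(2379, 16) = 38064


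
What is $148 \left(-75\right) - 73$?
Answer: $-11173$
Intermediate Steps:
$148 \left(-75\right) - 73 = -11100 - 73 = -11173$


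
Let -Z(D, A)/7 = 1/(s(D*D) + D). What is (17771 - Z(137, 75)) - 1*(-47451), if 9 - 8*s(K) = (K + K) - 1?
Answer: 297020981/4554 ≈ 65222.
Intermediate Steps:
s(K) = 5/4 - K/4 (s(K) = 9/8 - ((K + K) - 1)/8 = 9/8 - (2*K - 1)/8 = 9/8 - (-1 + 2*K)/8 = 9/8 + (⅛ - K/4) = 5/4 - K/4)
Z(D, A) = -7/(5/4 + D - D²/4) (Z(D, A) = -7/((5/4 - D*D/4) + D) = -7/((5/4 - D²/4) + D) = -7/(5/4 + D - D²/4))
(17771 - Z(137, 75)) - 1*(-47451) = (17771 - 28/(-5 + 137² - 4*137)) - 1*(-47451) = (17771 - 28/(-5 + 18769 - 548)) + 47451 = (17771 - 28/18216) + 47451 = (17771 - 1*7/4554) + 47451 = (17771 - 7/4554) + 47451 = 80929127/4554 + 47451 = 297020981/4554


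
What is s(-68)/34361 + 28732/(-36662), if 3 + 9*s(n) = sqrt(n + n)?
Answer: -1480908709/1889614473 + 2*I*sqrt(34)/309249 ≈ -0.78371 + 3.771e-5*I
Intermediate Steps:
s(n) = -1/3 + sqrt(2)*sqrt(n)/9 (s(n) = -1/3 + sqrt(n + n)/9 = -1/3 + sqrt(2*n)/9 = -1/3 + (sqrt(2)*sqrt(n))/9 = -1/3 + sqrt(2)*sqrt(n)/9)
s(-68)/34361 + 28732/(-36662) = (-1/3 + sqrt(2)*sqrt(-68)/9)/34361 + 28732/(-36662) = (-1/3 + sqrt(2)*(2*I*sqrt(17))/9)*(1/34361) + 28732*(-1/36662) = (-1/3 + 2*I*sqrt(34)/9)*(1/34361) - 14366/18331 = (-1/103083 + 2*I*sqrt(34)/309249) - 14366/18331 = -1480908709/1889614473 + 2*I*sqrt(34)/309249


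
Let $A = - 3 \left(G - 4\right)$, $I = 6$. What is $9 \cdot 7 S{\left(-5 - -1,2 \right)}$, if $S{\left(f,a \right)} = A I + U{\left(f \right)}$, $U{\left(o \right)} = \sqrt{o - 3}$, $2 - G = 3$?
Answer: $5670 + 63 i \sqrt{7} \approx 5670.0 + 166.68 i$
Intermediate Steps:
$G = -1$ ($G = 2 - 3 = -1$)
$U{\left(o \right)} = \sqrt{-3 + o}$
$A = 15$ ($A = - 3 \left(-1 - 4\right) = \left(-3\right) \left(-5\right) = 15$)
$S{\left(f,a \right)} = 90 + \sqrt{-3 + f}$ ($S{\left(f,a \right)} = 15 \cdot 6 + \sqrt{-3 + f} = 90 + \sqrt{-3 + f}$)
$9 \cdot 7 S{\left(-5 - -1,2 \right)} = 9 \cdot 7 \left(90 + \sqrt{-3 - 4}\right) = 63 \left(90 + \sqrt{-3 + \left(-5 + 1\right)}\right) = 63 \left(90 + \sqrt{-3 - 4}\right) = 63 \left(90 + \sqrt{-7}\right) = 63 \left(90 + i \sqrt{7}\right) = 5670 + 63 i \sqrt{7}$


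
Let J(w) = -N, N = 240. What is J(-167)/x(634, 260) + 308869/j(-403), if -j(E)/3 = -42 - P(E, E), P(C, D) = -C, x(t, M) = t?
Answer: 97751273/423195 ≈ 230.98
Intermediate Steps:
J(w) = -240 (J(w) = -1*240 = -240)
j(E) = 126 - 3*E (j(E) = -3*(-42 - (-1)*E) = -3*(-42 + E) = 126 - 3*E)
J(-167)/x(634, 260) + 308869/j(-403) = -240/634 + 308869/(126 - 3*(-403)) = -240*1/634 + 308869/(126 + 1209) = -120/317 + 308869/1335 = 97751273/423195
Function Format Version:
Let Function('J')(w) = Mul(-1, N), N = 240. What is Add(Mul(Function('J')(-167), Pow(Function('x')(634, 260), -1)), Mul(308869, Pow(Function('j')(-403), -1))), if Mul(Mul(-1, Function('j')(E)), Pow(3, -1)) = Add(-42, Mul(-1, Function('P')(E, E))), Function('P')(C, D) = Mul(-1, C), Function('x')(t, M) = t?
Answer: Rational(97751273, 423195) ≈ 230.98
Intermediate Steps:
Function('J')(w) = -240 (Function('J')(w) = Mul(-1, 240) = -240)
Function('j')(E) = Add(126, Mul(-3, E)) (Function('j')(E) = Mul(-3, Add(-42, Mul(-1, Mul(-1, E)))) = Mul(-3, Add(-42, E)) = Add(126, Mul(-3, E)))
Add(Mul(Function('J')(-167), Pow(Function('x')(634, 260), -1)), Mul(308869, Pow(Function('j')(-403), -1))) = Add(Mul(-240, Pow(634, -1)), Mul(308869, Pow(Add(126, Mul(-3, -403)), -1))) = Add(Mul(-240, Rational(1, 634)), Mul(308869, Pow(Add(126, 1209), -1))) = Add(Rational(-120, 317), Mul(308869, Pow(1335, -1))) = Add(Rational(-120, 317), Mul(308869, Rational(1, 1335))) = Add(Rational(-120, 317), Rational(308869, 1335)) = Rational(97751273, 423195)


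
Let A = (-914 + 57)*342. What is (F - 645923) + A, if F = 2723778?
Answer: 1784761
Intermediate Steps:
A = -293094 (A = -857*342 = -293094)
(F - 645923) + A = (2723778 - 645923) - 293094 = 2077855 - 293094 = 1784761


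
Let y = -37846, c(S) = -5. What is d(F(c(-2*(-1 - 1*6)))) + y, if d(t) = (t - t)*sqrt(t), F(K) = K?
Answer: -37846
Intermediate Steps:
d(t) = 0 (d(t) = 0*sqrt(t) = 0)
d(F(c(-2*(-1 - 1*6)))) + y = 0 - 37846 = -37846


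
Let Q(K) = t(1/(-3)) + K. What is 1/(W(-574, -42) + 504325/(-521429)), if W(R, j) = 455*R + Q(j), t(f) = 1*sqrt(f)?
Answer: -213062172003642351/55654602146958834633628 - 271888202041*I*sqrt(3)/55654602146958834633628 ≈ -3.8283e-6 - 8.4616e-12*I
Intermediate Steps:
t(f) = sqrt(f)
Q(K) = K + I*sqrt(3)/3 (Q(K) = sqrt(1/(-3)) + K = sqrt(-1/3) + K = I*sqrt(3)/3 + K = K + I*sqrt(3)/3)
W(R, j) = j + 455*R + I*sqrt(3)/3 (W(R, j) = 455*R + (j + I*sqrt(3)/3) = j + 455*R + I*sqrt(3)/3)
1/(W(-574, -42) + 504325/(-521429)) = 1/((-42 + 455*(-574) + I*sqrt(3)/3) + 504325/(-521429)) = 1/((-42 - 261170 + I*sqrt(3)/3) + 504325*(-1/521429)) = 1/((-261212 + I*sqrt(3)/3) - 504325/521429) = 1/(-136204016273/521429 + I*sqrt(3)/3)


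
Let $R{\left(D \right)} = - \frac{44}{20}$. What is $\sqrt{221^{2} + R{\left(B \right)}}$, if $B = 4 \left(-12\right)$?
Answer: $\frac{\sqrt{1220970}}{5} \approx 221.0$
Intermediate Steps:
$B = -48$
$R{\left(D \right)} = - \frac{11}{5}$ ($R{\left(D \right)} = \left(-44\right) \frac{1}{20} = - \frac{11}{5}$)
$\sqrt{221^{2} + R{\left(B \right)}} = \sqrt{221^{2} - \frac{11}{5}} = \sqrt{48841 - \frac{11}{5}} = \sqrt{\frac{244194}{5}} = \frac{\sqrt{1220970}}{5}$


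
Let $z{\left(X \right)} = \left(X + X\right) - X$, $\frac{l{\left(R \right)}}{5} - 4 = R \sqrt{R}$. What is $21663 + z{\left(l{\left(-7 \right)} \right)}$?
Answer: $21683 - 35 i \sqrt{7} \approx 21683.0 - 92.601 i$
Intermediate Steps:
$l{\left(R \right)} = 20 + 5 R^{\frac{3}{2}}$ ($l{\left(R \right)} = 20 + 5 R \sqrt{R} = 20 + 5 R^{\frac{3}{2}}$)
$z{\left(X \right)} = X$ ($z{\left(X \right)} = 2 X - X = X$)
$21663 + z{\left(l{\left(-7 \right)} \right)} = 21663 + \left(20 + 5 \left(-7\right)^{\frac{3}{2}}\right) = 21663 + \left(20 + 5 \left(- 7 i \sqrt{7}\right)\right) = 21663 + \left(20 - 35 i \sqrt{7}\right) = 21683 - 35 i \sqrt{7}$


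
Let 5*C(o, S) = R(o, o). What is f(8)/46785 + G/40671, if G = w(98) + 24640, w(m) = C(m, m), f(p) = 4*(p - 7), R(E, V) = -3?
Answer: 384305671/634264245 ≈ 0.60591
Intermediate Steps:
C(o, S) = -3/5 (C(o, S) = (1/5)*(-3) = -3/5)
f(p) = -28 + 4*p (f(p) = 4*(-7 + p) = -28 + 4*p)
w(m) = -3/5
G = 123197/5 (G = -3/5 + 24640 = 123197/5 ≈ 24639.)
f(8)/46785 + G/40671 = (-28 + 4*8)/46785 + (123197/5)/40671 = (-28 + 32)*(1/46785) + (123197/5)*(1/40671) = 4*(1/46785) + 123197/203355 = 4/46785 + 123197/203355 = 384305671/634264245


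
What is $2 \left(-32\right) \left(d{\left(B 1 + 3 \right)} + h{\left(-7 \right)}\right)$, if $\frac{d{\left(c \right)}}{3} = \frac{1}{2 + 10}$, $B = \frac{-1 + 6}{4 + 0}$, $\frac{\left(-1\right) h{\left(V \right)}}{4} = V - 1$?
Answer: $-2064$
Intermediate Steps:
$h{\left(V \right)} = 4 - 4 V$ ($h{\left(V \right)} = - 4 \left(V - 1\right) = - 4 \left(-1 + V\right) = 4 - 4 V$)
$B = \frac{5}{4} \approx 1.25$
$d{\left(c \right)} = \frac{1}{4}$ ($d{\left(c \right)} = \frac{3}{2 + 10} = \frac{3}{12} = 3 \cdot \frac{1}{12} = \frac{1}{4}$)
$2 \left(-32\right) \left(d{\left(B 1 + 3 \right)} + h{\left(-7 \right)}\right) = 2 \left(-32\right) \left(\frac{1}{4} + \left(4 - -28\right)\right) = - 64 \left(\frac{1}{4} + \left(4 + 28\right)\right) = - 64 \left(\frac{1}{4} + 32\right) = \left(-64\right) \frac{129}{4} = -2064$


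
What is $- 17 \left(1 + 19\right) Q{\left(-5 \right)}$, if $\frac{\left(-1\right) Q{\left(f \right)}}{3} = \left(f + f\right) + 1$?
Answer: $-9180$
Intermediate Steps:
$Q{\left(f \right)} = -3 - 6 f$ ($Q{\left(f \right)} = - 3 \left(\left(f + f\right) + 1\right) = - 3 \left(2 f + 1\right) = - 3 \left(1 + 2 f\right) = -3 - 6 f$)
$- 17 \left(1 + 19\right) Q{\left(-5 \right)} = - 17 \left(1 + 19\right) \left(-3 - -30\right) = \left(-17\right) 20 \left(-3 + 30\right) = \left(-340\right) 27 = -9180$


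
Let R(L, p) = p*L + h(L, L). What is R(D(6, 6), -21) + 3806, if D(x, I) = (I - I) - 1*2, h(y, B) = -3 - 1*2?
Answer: 3843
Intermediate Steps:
h(y, B) = -5 (h(y, B) = -3 - 2 = -5)
D(x, I) = -2 (D(x, I) = 0 - 2 = -2)
R(L, p) = -5 + L*p (R(L, p) = p*L - 5 = L*p - 5 = -5 + L*p)
R(D(6, 6), -21) + 3806 = (-5 - 2*(-21)) + 3806 = (-5 + 42) + 3806 = 37 + 3806 = 3843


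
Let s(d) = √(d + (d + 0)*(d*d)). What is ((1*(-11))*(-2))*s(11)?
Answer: 22*√1342 ≈ 805.93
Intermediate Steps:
s(d) = √(d + d³) (s(d) = √(d + d*d²) = √(d + d³))
((1*(-11))*(-2))*s(11) = ((1*(-11))*(-2))*√(11 + 11³) = (-11*(-2))*√(11 + 1331) = 22*√1342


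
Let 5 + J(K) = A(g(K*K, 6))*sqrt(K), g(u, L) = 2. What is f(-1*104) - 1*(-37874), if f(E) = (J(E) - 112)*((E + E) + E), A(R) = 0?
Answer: 74378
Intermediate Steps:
J(K) = -5 (J(K) = -5 + 0*sqrt(K) = -5 + 0 = -5)
f(E) = -351*E (f(E) = (-5 - 112)*((E + E) + E) = -117*(2*E + E) = -351*E)
f(-1*104) - 1*(-37874) = -(-351)*104 - 1*(-37874) = -351*(-104) + 37874 = 36504 + 37874 = 74378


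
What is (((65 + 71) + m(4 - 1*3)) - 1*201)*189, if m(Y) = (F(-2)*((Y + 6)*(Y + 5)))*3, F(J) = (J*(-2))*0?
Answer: -12285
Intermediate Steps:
F(J) = 0 (F(J) = -2*J*0 = 0)
m(Y) = 0 (m(Y) = (0*((Y + 6)*(Y + 5)))*3 = (0*((6 + Y)*(5 + Y)))*3 = (0*((5 + Y)*(6 + Y)))*3 = 0*3 = 0)
(((65 + 71) + m(4 - 1*3)) - 1*201)*189 = (((65 + 71) + 0) - 1*201)*189 = ((136 + 0) - 201)*189 = (136 - 201)*189 = -65*189 = -12285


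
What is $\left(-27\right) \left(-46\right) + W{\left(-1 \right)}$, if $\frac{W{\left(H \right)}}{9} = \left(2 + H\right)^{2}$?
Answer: $1251$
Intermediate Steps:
$W{\left(H \right)} = 9 \left(2 + H\right)^{2}$
$\left(-27\right) \left(-46\right) + W{\left(-1 \right)} = \left(-27\right) \left(-46\right) + 9 \left(2 - 1\right)^{2} = 1242 + 9 \cdot 1^{2} = 1242 + 9 \cdot 1 = 1242 + 9 = 1251$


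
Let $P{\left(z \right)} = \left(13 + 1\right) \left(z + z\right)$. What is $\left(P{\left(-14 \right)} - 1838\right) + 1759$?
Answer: $-471$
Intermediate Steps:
$P{\left(z \right)} = 28 z$ ($P{\left(z \right)} = 14 \cdot 2 z = 28 z$)
$\left(P{\left(-14 \right)} - 1838\right) + 1759 = \left(28 \left(-14\right) - 1838\right) + 1759 = \left(-392 - 1838\right) + 1759 = -2230 + 1759 = -471$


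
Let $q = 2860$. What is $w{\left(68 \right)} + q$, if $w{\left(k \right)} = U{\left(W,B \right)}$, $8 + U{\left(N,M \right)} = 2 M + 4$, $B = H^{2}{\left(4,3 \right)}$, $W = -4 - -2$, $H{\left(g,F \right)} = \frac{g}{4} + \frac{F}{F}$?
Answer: $2864$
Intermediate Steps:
$H{\left(g,F \right)} = 1 + \frac{g}{4}$ ($H{\left(g,F \right)} = g \frac{1}{4} + 1 = \frac{g}{4} + 1 = 1 + \frac{g}{4}$)
$W = -2$ ($W = -4 + 2 = -2$)
$B = 4$ ($B = \left(1 + \frac{1}{4} \cdot 4\right)^{2} = \left(1 + 1\right)^{2} = 2^{2} = 4$)
$U{\left(N,M \right)} = -4 + 2 M$ ($U{\left(N,M \right)} = -8 + \left(2 M + 4\right) = -8 + \left(4 + 2 M\right) = -4 + 2 M$)
$w{\left(k \right)} = 4$ ($w{\left(k \right)} = -4 + 2 \cdot 4 = -4 + 8 = 4$)
$w{\left(68 \right)} + q = 4 + 2860 = 2864$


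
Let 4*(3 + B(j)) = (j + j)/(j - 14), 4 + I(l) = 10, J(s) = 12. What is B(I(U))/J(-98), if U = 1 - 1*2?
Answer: -9/32 ≈ -0.28125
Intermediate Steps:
U = -1 (U = 1 - 2 = -1)
I(l) = 6 (I(l) = -4 + 10 = 6)
B(j) = -3 + j/(2*(-14 + j)) (B(j) = -3 + ((j + j)/(j - 14))/4 = -3 + ((2*j)/(-14 + j))/4 = -3 + (2*j/(-14 + j))/4 = -3 + j/(2*(-14 + j)))
B(I(U))/J(-98) = ((84 - 5*6)/(2*(-14 + 6)))/12 = ((1/2)*(84 - 30)/(-8))*(1/12) = ((1/2)*(-1/8)*54)*(1/12) = -27/8*1/12 = -9/32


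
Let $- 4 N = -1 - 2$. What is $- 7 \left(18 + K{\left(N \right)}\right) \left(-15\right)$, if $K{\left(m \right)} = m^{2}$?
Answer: $\frac{31185}{16} \approx 1949.1$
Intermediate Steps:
$N = \frac{3}{4}$ ($N = - \frac{-1 - 2}{4} = \left(- \frac{1}{4}\right) \left(-3\right) = \frac{3}{4} \approx 0.75$)
$- 7 \left(18 + K{\left(N \right)}\right) \left(-15\right) = - 7 \left(18 + \left(\frac{3}{4}\right)^{2}\right) \left(-15\right) = - 7 \left(18 + \frac{9}{16}\right) \left(-15\right) = \left(-7\right) \frac{297}{16} \left(-15\right) = \left(- \frac{2079}{16}\right) \left(-15\right) = \frac{31185}{16}$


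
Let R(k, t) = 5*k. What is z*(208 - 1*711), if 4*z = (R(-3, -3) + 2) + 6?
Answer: 3521/4 ≈ 880.25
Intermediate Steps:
z = -7/4 (z = ((5*(-3) + 2) + 6)/4 = ((-15 + 2) + 6)/4 = (-13 + 6)/4 = (1/4)*(-7) = -7/4 ≈ -1.7500)
z*(208 - 1*711) = -7*(208 - 1*711)/4 = -7*(208 - 711)/4 = -7/4*(-503) = 3521/4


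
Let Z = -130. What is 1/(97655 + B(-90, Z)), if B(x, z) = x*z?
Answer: 1/109355 ≈ 9.1445e-6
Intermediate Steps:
1/(97655 + B(-90, Z)) = 1/(97655 - 90*(-130)) = 1/(97655 + 11700) = 1/109355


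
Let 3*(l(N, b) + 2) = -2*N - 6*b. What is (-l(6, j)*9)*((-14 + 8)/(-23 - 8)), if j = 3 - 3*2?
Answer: 0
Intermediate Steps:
j = -3 (j = 3 - 6 = -3)
l(N, b) = -2 - 2*b - 2*N/3 (l(N, b) = -2 + (-2*N - 6*b)/3 = -2 + (-6*b - 2*N)/3 = -2 + (-2*b - 2*N/3) = -2 - 2*b - 2*N/3)
(-l(6, j)*9)*((-14 + 8)/(-23 - 8)) = (-(-2 - 2*(-3) - ⅔*6)*9)*((-14 + 8)/(-23 - 8)) = (-(-2 + 6 - 4)*9)*(-6/(-31)) = (-1*0*9)*(-6*(-1/31)) = (0*9)*(6/31) = 0*(6/31) = 0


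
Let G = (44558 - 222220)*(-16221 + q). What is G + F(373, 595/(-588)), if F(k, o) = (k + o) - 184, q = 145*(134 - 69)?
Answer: 101420855759/84 ≈ 1.2074e+9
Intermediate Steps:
q = 9425 (q = 145*65 = 9425)
F(k, o) = -184 + k + o
G = 1207390952 (G = (44558 - 222220)*(-16221 + 9425) = -177662*(-6796) = 1207390952)
G + F(373, 595/(-588)) = 1207390952 + (-184 + 373 + 595/(-588)) = 1207390952 + (-184 + 373 + 595*(-1/588)) = 1207390952 + (-184 + 373 - 85/84) = 1207390952 + 15791/84 = 101420855759/84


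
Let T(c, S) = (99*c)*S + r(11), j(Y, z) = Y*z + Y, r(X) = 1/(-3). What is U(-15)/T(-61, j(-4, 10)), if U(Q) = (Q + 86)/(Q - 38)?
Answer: -213/42248791 ≈ -5.0416e-6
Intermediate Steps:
U(Q) = (86 + Q)/(-38 + Q)
r(X) = -⅓
j(Y, z) = Y + Y*z
T(c, S) = -⅓ + 99*S*c (T(c, S) = (99*c)*S - ⅓ = 99*S*c - ⅓ = -⅓ + 99*S*c)
U(-15)/T(-61, j(-4, 10)) = ((86 - 15)/(-38 - 15))/(-⅓ + 99*(-4*(1 + 10))*(-61)) = (71/(-53))/(-⅓ + 99*(-4*11)*(-61)) = (-1/53*71)/(-⅓ + 99*(-44)*(-61)) = -71/(53*(-⅓ + 265716)) = -71/(53*797147/3) = -71/53*3/797147 = -213/42248791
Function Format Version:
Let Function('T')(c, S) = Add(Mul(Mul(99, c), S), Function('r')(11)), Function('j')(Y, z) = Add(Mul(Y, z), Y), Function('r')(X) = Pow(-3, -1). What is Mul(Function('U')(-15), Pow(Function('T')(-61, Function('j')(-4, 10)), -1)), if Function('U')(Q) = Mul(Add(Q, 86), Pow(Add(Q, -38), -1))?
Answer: Rational(-213, 42248791) ≈ -5.0416e-6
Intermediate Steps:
Function('U')(Q) = Mul(Pow(Add(-38, Q), -1), Add(86, Q)) (Function('U')(Q) = Mul(Add(86, Q), Pow(Add(-38, Q), -1)) = Mul(Pow(Add(-38, Q), -1), Add(86, Q)))
Function('r')(X) = Rational(-1, 3)
Function('j')(Y, z) = Add(Y, Mul(Y, z))
Function('T')(c, S) = Add(Rational(-1, 3), Mul(99, S, c)) (Function('T')(c, S) = Add(Mul(Mul(99, c), S), Rational(-1, 3)) = Add(Mul(99, S, c), Rational(-1, 3)) = Add(Rational(-1, 3), Mul(99, S, c)))
Mul(Function('U')(-15), Pow(Function('T')(-61, Function('j')(-4, 10)), -1)) = Mul(Mul(Pow(Add(-38, -15), -1), Add(86, -15)), Pow(Add(Rational(-1, 3), Mul(99, Mul(-4, Add(1, 10)), -61)), -1)) = Mul(Mul(Pow(-53, -1), 71), Pow(Add(Rational(-1, 3), Mul(99, Mul(-4, 11), -61)), -1)) = Mul(Mul(Rational(-1, 53), 71), Pow(Add(Rational(-1, 3), Mul(99, -44, -61)), -1)) = Mul(Rational(-71, 53), Pow(Add(Rational(-1, 3), 265716), -1)) = Mul(Rational(-71, 53), Pow(Rational(797147, 3), -1)) = Mul(Rational(-71, 53), Rational(3, 797147)) = Rational(-213, 42248791)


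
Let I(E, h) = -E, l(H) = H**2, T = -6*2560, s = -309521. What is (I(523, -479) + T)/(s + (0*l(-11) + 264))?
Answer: 15883/309257 ≈ 0.051359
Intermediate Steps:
T = -15360
(I(523, -479) + T)/(s + (0*l(-11) + 264)) = (-1*523 - 15360)/(-309521 + (0*(-11)**2 + 264)) = (-523 - 15360)/(-309521 + (0*121 + 264)) = -15883/(-309521 + (0 + 264)) = -15883/(-309521 + 264) = -15883/(-309257) = -15883*(-1/309257) = 15883/309257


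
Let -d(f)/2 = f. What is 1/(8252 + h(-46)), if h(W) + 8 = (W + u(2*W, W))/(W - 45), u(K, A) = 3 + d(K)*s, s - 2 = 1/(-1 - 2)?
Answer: 39/321403 ≈ 0.00012134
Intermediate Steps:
d(f) = -2*f
s = 5/3 (s = 2 + 1/(-1 - 2) = 2 + 1/(-3) = 2 - ⅓ = 5/3 ≈ 1.6667)
u(K, A) = 3 - 10*K/3 (u(K, A) = 3 - 2*K*(5/3) = 3 - 10*K/3)
h(W) = -8 + (3 - 17*W/3)/(-45 + W) (h(W) = -8 + (W + (3 - 20*W/3))/(W - 45) = -8 + (W + (3 - 20*W/3))/(-45 + W) = -8 + (3 - 17*W/3)/(-45 + W))
1/(8252 + h(-46)) = 1/(8252 + (1089 - 41*(-46))/(3*(-45 - 46))) = 1/(8252 + (⅓)*(1089 + 1886)/(-91)) = 1/(8252 + (⅓)*(-1/91)*2975) = 1/(8252 - 425/39) = 1/(321403/39) = 39/321403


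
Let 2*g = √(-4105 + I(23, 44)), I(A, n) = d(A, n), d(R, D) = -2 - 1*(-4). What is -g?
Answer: -I*√4103/2 ≈ -32.027*I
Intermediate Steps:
d(R, D) = 2 (d(R, D) = -2 + 4 = 2)
I(A, n) = 2
g = I*√4103/2 (g = √(-4105 + 2)/2 = √(-4103)/2 = (I*√4103)/2 = I*√4103/2 ≈ 32.027*I)
-g = -I*√4103/2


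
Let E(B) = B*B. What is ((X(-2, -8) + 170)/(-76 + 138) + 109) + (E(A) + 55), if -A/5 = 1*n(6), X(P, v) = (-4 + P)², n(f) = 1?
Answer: 5962/31 ≈ 192.32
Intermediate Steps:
A = -5 ≈ -5.0000
E(B) = B²
((X(-2, -8) + 170)/(-76 + 138) + 109) + (E(A) + 55) = (((-4 - 2)² + 170)/(-76 + 138) + 109) + ((-5)² + 55) = (((-6)² + 170)/62 + 109) + (25 + 55) = ((36 + 170)*(1/62) + 109) + 80 = (206*(1/62) + 109) + 80 = (103/31 + 109) + 80 = 3482/31 + 80 = 5962/31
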